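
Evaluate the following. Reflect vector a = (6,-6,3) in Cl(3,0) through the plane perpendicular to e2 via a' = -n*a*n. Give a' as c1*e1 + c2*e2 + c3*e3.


Reflection formula: a' = -n*a*n, with n = e2 (unit vector, n^2 = 1).
For reflection through hyperplane perp to e2:
The component along e2 flips sign, others stay.
a = (6, -6, 3)
a' = (6, 6, 3)
a' = 6*e1 + 6*e2 + 3*e3


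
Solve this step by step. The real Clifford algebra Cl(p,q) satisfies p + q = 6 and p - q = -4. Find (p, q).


We need p + q = 6 and p - q = -4.
Adding: 2p = 6 + (-4) = 2, so p = 1.
Then q = 6 - 1 = 5.
(p, q) = (1, 5)


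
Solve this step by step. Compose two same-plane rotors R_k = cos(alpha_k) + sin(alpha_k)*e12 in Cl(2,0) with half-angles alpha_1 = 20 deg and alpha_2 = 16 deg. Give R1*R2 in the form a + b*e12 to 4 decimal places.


Same-plane rotors commute and their half-angles add:
R1*R2 = cos(a1 + a2) + sin(a1 + a2)*e12.
a1 + a2 = 20 + 16 = 36 deg
cos(36 deg) = 0.8090
sin(36 deg) = 0.5878
R1*R2 = 0.8090 + 0.5878*e12


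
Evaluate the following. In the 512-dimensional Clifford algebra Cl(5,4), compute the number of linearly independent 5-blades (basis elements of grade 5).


Number of grade-k basis blades in Cl(p,q) with n = p + q is C(n, k).
n = 5 + 4 = 9
C(9, 5) = 9! / (5! * 4!)
= 362880 / (120 * 24)
= 126


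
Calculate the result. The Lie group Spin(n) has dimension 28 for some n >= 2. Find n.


dim Spin(n) = dim so(n) = n(n-1)/2.
Solve n(n-1)/2 = 28, i.e. n^2 - n - 56 = 0.
Discriminant = 1 + 8*28 = 225
n = (1 + sqrt(225))/2 = (1 + 15)/2 = 8


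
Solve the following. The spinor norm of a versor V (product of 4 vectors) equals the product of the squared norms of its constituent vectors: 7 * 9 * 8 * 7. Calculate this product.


Spinor norm N(V) = |v1|^2 * |v2|^2 * ... * |v4|^2
= 7 * 9 * 8 * 7
Running product: 7, 63, 504, 3528
N(V) = 3528


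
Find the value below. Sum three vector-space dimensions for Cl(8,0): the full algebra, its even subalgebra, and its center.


n = 8 + 0 = 8
Total dim = 2^8 = 256
Even subalgebra dim = 2^7 = 128
n is even, so center dim = 1
Sum = 256 + 128 + 1 = 385


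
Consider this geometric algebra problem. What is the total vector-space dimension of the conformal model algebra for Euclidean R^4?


The conformal model of R^4 uses Cl(5,1): the 4 Euclidean generators plus two extra orthogonal generators e+ (e+^2 = +1) and e- (e-^2 = -1), from which the null vectors e0, einf are built.
Number of generators m = 4 + 2 = 6.
dim Cl(p,q) = 2^m = 2^6 = 64


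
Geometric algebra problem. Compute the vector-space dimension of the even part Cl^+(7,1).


Even subalgebra dimension = 2^(n-1)
n = 7 + 1 = 8
2^(8 - 1) = 2^7 = 128
Verification: sum of C(8,k) for even k = 1 + 28 + 70 + 28 + 1 = 128
Result = 128


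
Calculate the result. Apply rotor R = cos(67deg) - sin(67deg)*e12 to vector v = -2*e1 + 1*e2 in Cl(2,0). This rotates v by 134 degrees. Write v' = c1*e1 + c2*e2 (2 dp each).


Rotor R = cos(67deg) - sin(67deg)*e12
Rotation angle theta = 2 * 67 = 134 degrees
v' = R*v*~R rotates v by theta.
cos(134deg) = -0.6947, sin(134deg) = 0.7193
v'_1 = -2*cos(134deg) - 1*sin(134deg)
= -2*(-0.6947) - 1*0.7193
= 0.67
v'_2 = -2*sin(134deg) + 1*cos(134deg)
= -2*0.7193 + 1*(-0.6947)
= -2.13
v' = 0.67*e1 - 2.13*e2


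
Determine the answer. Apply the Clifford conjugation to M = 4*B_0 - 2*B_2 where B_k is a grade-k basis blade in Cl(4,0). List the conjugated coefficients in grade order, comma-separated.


Clifford conjugate sign for grade k: (-1)^(k(k+1)/2)
Grade 0: (-1)^(0*1/2) = (-1)^0 = 1, coeff 4 -> 4
Grade 2: (-1)^(2*3/2) = (-1)^3 = -1, coeff -2 -> 2
Conjugated coefficients: 4, 2


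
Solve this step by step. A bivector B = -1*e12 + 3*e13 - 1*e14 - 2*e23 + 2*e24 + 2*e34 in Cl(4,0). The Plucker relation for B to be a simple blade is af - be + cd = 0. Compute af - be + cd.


Plucker relation: af - be + cd
a*f = (-1)*2 = -2
b*e = 3*2 = 6
c*d = (-1)*(-2) = 2
af - be + cd = -2 - 6 + 2
= -6


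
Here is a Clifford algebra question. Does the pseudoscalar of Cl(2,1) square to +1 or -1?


The pseudoscalar I = e1...e_n (product of all n generators) of Cl(p,q) satisfies I^2 = (-1)^(q + n(n-1)/2).
p = 2, q = 1, n = p + q = 3
n(n-1)/2 = 3 * 2 / 2 = 3
Exponent = q + n(n-1)/2 = 1 + 3 = 4
I^2 = (-1)^4 = +1


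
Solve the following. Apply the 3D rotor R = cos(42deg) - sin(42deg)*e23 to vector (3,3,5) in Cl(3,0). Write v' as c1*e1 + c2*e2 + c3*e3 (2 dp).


Rotor R = cos(42deg) - sin(42deg)*e23
Rotation angle theta = 2 * 42 = 84 degrees in the e23 plane (e2 -> e3).
The component perpendicular to the plane (e1) is invariant: v'_1 = v1 = 3.00
cos(84deg) = 0.1045, sin(84deg) = 0.9945
v'_2 = v2*cos(theta) - v3*sin(theta) = 3*0.1045 - 5*0.9945 = -4.66
v'_3 = v2*sin(theta) + v3*cos(theta) = 3*0.9945 + 5*0.1045 = 3.51
v' = 3.00*e1 - 4.66*e2 + 3.51*e3


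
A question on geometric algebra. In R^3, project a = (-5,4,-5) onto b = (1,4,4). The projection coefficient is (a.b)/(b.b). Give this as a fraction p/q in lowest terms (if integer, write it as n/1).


Projection coefficient = (a . b) / (b . b)
a . b = (-5)*1 + 4*4 + (-5)*4
= -5 + 16 + (-20) = -9
b . b = 1^2 + 4^2 + 4^2
= 1 + 16 + 16 = 33
Coefficient = -9/33
In lowest terms: -3/11


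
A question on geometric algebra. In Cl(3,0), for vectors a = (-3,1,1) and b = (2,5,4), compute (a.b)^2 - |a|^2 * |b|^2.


a . b = (-3)*2 + 1*5 + 1*4
= -6 + 5 + 4 = 3
|a|^2 = (-3)^2 + 1^2 + 1^2 = 11
|b|^2 = 2^2 + 5^2 + 4^2 = 45
(a.b)^2 = 3^2 = 9
|a|^2 * |b|^2 = 11 * 45 = 495
Result = 9 - 495 = -486


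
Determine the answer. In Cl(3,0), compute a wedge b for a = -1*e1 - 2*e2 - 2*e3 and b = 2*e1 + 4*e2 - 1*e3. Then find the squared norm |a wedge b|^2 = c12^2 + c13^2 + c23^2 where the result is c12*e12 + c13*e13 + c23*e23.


a wedge b = (a1*b2 - a2*b1)*e12 + (a1*b3 - a3*b1)*e13 + (a2*b3 - a3*b2)*e23
e12 coeff: (-1)*4 - (-2)*2 = -4 - (-4) = 0
e13 coeff: (-1)*(-1) - (-2)*2 = 1 - (-4) = 5
e23 coeff: (-2)*(-1) - (-2)*4 = 2 - (-8) = 10
|a wedge b|^2 = 0^2 + 5^2 + 10^2
= 0 + 25 + 100
= 125


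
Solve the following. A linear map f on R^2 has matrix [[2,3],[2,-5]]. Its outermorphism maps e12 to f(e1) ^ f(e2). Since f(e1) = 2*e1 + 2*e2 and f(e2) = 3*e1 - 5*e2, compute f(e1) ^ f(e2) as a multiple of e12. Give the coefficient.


The outermorphism of a linear map f sends e1^e2 to f(e1)^f(e2).
f(e1) = 2*e1 + 2*e2
f(e2) = 3*e1 - 5*e2
f(e1) ^ f(e2) = (2*e1 + 2*e2) ^ (3*e1 - 5*e2)
= 2*(-5)*e12 + 2*3*e21
= (-10 - 6)*e12
= -16*e12
Coefficient = -16


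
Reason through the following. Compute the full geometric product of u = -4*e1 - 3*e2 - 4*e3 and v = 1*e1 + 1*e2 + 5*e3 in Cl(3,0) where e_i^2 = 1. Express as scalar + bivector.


In Cl(3,0): e_i^2 = 1, e_ie_j = -e_je_i for i != j.
Scalar part = u . v = (-4)*1 + (-3)*1 + (-4)*5
= -4 + (-3) + (-20) = -27
e12 coeff = (-4)*1 - (-3)*1 = -4 - (-3) = -1
e13 coeff = (-4)*5 - (-4)*1 = -20 - (-4) = -16
e23 coeff = (-3)*5 - (-4)*1 = -15 - (-4) = -11
uv = -27 - 1*e12 - 16*e13 - 11*e23


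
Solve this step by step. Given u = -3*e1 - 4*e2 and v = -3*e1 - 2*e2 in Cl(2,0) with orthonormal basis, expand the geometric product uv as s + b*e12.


Expand: (-3*e1 - 4*e2)(-3*e1 - 2*e2)
= (-3)*(-3)*e1e1 + (-3)*(-2)*e1e2 + (-4)*(-3)*e2e1 + (-4)*(-2)*e2e2
Using e1^2 = e2^2 = 1, e2e1 = -e1e2:
Scalar part s = (-3)*(-3) + (-4)*(-2) = 9 + 8 = 17
Bivector part b = (-3)*(-2) - (-4)*(-3) = 6 - 12 = -6
uv = 17 - 6*e12


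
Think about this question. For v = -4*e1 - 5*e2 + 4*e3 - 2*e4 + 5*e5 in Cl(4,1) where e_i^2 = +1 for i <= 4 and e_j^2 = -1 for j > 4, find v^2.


v^2 = sum of c_i^2 * e_i^2
Positive signature terms (e_i^2 = +1): (-4)^2 + (-5)^2 + 4^2 + (-2)^2 = 61
Negative signature terms (e_j^2 = -1): 5^2 = 25
v^2 = 61 - 25 = 36


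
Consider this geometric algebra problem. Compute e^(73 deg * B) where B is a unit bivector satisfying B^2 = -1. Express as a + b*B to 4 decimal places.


For a unit bivector B with B^2 = -1, the exponential series gives
e^(theta*B) = cos(theta) + sin(theta)*B (the GA analogue of Euler's formula).
theta = 73 degrees = 1.27409 rad
cos(73 deg) = 0.2924
sin(73 deg) = 0.9563
exp(theta*B) = 0.2924 + 0.9563*B


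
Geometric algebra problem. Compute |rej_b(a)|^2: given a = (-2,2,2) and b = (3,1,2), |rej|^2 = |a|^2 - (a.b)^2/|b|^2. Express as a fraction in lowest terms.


|a|^2 = (-2)^2 + 2^2 + 2^2 = 12
|b|^2 = 3^2 + 1^2 + 2^2 = 14
a . b = (-2)*3 + 2*1 + 2*2 = 0
(a.b)^2 = 0^2 = 0
|rej|^2 = 12 - 0/14
= (168 - 0)/14
= 168/14
In lowest terms: 12/1


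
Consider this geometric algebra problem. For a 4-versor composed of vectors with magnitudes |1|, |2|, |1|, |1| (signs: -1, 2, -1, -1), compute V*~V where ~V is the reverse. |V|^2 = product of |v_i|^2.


Each vector v_i has |v_i|^2 = s_i^2
Squared scales: (-1)^2 = 1, 2^2 = 4, (-1)^2 = 1, (-1)^2 = 1
|V|^2 = 1 * 4 * 1 * 1
= 4


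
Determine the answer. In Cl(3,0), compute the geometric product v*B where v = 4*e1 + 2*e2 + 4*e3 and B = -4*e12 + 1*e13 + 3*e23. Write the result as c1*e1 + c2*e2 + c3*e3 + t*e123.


vB has grade-1 (vector) and grade-3 (trivector) parts: vB = (v _| B) + (v ^ B).
Vector part <vB>_1:
  e1: -v2*b12 - v3*b13 = -(2)*(-4) - (4)*(1) = 4
  e2: v1*b12 - v3*b23 = (4)*(-4) - (4)*(3) = -28
  e3: v1*b13 + v2*b23 = (4)*(1) + (2)*(3) = 10
Trivector part <vB>_3:
  e123: v1*b23 - v2*b13 + v3*b12 = (4)*(3) - (2)*(1) + (4)*(-4) = -6
vB = 4*e1 - 28*e2 + 10*e3 - 6*e123


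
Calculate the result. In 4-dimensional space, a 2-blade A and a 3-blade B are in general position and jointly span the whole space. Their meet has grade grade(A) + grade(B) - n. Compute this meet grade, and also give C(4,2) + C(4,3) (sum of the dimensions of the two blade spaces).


Meet grade = grade(A) + grade(B) - n
= 2 + 3 - 4 = 1
C(4,2) = 6
C(4,3) = 4
dim_A + dim_B = 6 + 4 = 10


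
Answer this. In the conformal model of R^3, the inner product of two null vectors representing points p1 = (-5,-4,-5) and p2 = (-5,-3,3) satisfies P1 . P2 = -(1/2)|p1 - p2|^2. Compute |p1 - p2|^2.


p1 - p2 = (0, -1, -8)
|p1 - p2|^2 = 0^2 + (-1)^2 + (-8)^2
= 0 + 1 + 64
= 65


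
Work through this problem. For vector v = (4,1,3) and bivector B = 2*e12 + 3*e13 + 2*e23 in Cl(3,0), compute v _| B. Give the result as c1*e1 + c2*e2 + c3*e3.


Left contraction v _| B = <vB>_1 (grade-1 part of the geometric product vB).
Using e1_|e12 = e2, e2_|e12 = -e1, e1_|e13 = e3, e3_|e13 = -e1, e2_|e23 = e3, e3_|e23 = -e2:
e1 coeff: -v2*b12 - v3*b13 = -(1)*(2) - (3)*(3) = -11
e2 coeff: v1*b12 - v3*b23 = (4)*(2) - (3)*(2) = 2
e3 coeff: v1*b13 + v2*b23 = (4)*(3) + (1)*(2) = 14
v _| B = -11*e1 + 2*e2 + 14*e3


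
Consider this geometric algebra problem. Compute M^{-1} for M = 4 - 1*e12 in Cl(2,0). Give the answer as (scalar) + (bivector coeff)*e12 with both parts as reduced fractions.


M = 4 - 1*e12, where e12^2 = -1.
Since M commutes with its reverse ~M = a - b*e12, M * ~M = a^2 - b^2*e12^2 = a^2 + b^2.
So M^{-1} = ~M / (a^2 + b^2) = (a - b*e12)/(a^2 + b^2).
a^2 + b^2 = 16 + 1 = 17
Scalar part = 4/17 = 4/17
Bivector coeff = 1/17 = 1/17
M^{-1} = 4/17 + 1/17*e12


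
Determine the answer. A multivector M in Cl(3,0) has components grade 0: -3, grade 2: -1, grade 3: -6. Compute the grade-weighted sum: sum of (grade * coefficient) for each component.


Grade-weighted sum = sum of grade_k * coefficient_k
0*(-3) = 0
2*(-1) = -2
3*(-6) = -18
Total = 0 + (-2) + (-18) = -20


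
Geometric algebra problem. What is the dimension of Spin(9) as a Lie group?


Spin(n) double-covers SO(n); both have Lie algebra so(n) of dimension n(n-1)/2.
n = 9
n(n-1) = 9 * 8 = 72
dim Spin(9) = 72/2 = 36


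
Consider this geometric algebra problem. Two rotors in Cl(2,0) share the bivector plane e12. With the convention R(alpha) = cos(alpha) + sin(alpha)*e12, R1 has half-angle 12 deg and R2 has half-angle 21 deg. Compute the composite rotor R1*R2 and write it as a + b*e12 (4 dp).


Same-plane rotors commute and their half-angles add:
R1*R2 = cos(a1 + a2) + sin(a1 + a2)*e12.
a1 + a2 = 12 + 21 = 33 deg
cos(33 deg) = 0.8387
sin(33 deg) = 0.5446
R1*R2 = 0.8387 + 0.5446*e12


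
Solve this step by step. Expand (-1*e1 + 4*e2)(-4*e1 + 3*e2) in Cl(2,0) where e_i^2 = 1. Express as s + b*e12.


Expand: (-1*e1 + 4*e2)(-4*e1 + 3*e2)
= (-1)*(-4)*e1e1 + (-1)*3*e1e2 + 4*(-4)*e2e1 + 4*3*e2e2
Using e1^2 = e2^2 = 1, e2e1 = -e1e2:
Scalar part s = (-1)*(-4) + 4*3 = 4 + 12 = 16
Bivector part b = (-1)*3 - 4*(-4) = -3 - (-16) = 13
uv = 16 + 13*e12


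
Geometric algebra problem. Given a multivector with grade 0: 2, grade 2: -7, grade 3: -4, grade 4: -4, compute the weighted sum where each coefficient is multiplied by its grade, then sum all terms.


Grade-weighted sum = sum of grade_k * coefficient_k
0*2 = 0
2*(-7) = -14
3*(-4) = -12
4*(-4) = -16
Total = 0 + (-14) + (-12) + (-16) = -42


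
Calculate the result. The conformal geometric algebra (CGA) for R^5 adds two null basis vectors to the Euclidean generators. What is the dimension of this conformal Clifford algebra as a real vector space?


The conformal model of R^5 uses Cl(6,1): the 5 Euclidean generators plus two extra orthogonal generators e+ (e+^2 = +1) and e- (e-^2 = -1), from which the null vectors e0, einf are built.
Number of generators m = 5 + 2 = 7.
dim Cl(p,q) = 2^m = 2^7 = 128


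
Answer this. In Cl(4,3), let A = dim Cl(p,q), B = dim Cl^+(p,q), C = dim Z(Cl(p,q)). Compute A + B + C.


n = 4 + 3 = 7
Total dim = 2^7 = 128
Even subalgebra dim = 2^6 = 64
n is odd, so center dim = 2
Sum = 128 + 64 + 2 = 194


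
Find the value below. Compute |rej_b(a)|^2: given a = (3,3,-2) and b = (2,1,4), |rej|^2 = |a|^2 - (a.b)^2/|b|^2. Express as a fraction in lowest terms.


|a|^2 = 3^2 + 3^2 + (-2)^2 = 22
|b|^2 = 2^2 + 1^2 + 4^2 = 21
a . b = 3*2 + 3*1 + (-2)*4 = 1
(a.b)^2 = 1^2 = 1
|rej|^2 = 22 - 1/21
= (462 - 1)/21
= 461/21
In lowest terms: 461/21


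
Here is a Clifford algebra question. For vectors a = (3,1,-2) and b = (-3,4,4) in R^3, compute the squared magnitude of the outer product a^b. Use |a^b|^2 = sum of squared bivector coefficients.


a wedge b = (a1*b2 - a2*b1)*e12 + (a1*b3 - a3*b1)*e13 + (a2*b3 - a3*b2)*e23
e12 coeff: 3*4 - 1*(-3) = 12 - (-3) = 15
e13 coeff: 3*4 - (-2)*(-3) = 12 - 6 = 6
e23 coeff: 1*4 - (-2)*4 = 4 - (-8) = 12
|a wedge b|^2 = 15^2 + 6^2 + 12^2
= 225 + 36 + 144
= 405


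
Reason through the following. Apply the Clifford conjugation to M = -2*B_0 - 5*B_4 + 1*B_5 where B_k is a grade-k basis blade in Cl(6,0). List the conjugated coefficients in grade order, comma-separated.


Clifford conjugate sign for grade k: (-1)^(k(k+1)/2)
Grade 0: (-1)^(0*1/2) = (-1)^0 = 1, coeff -2 -> -2
Grade 4: (-1)^(4*5/2) = (-1)^10 = 1, coeff -5 -> -5
Grade 5: (-1)^(5*6/2) = (-1)^15 = -1, coeff 1 -> -1
Conjugated coefficients: -2, -5, -1


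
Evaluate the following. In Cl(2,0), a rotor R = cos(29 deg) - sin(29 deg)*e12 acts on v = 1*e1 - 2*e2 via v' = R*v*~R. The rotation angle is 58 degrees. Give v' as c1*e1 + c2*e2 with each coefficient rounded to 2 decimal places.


Rotor R = cos(29deg) - sin(29deg)*e12
Rotation angle theta = 2 * 29 = 58 degrees
v' = R*v*~R rotates v by theta.
cos(58deg) = 0.5299, sin(58deg) = 0.8480
v'_1 = 1*cos(58deg) - (-2)*sin(58deg)
= 1*0.5299 - (-2)*0.8480
= 2.23
v'_2 = 1*sin(58deg) + (-2)*cos(58deg)
= 1*0.8480 + (-2)*0.5299
= -0.21
v' = 2.23*e1 - 0.21*e2


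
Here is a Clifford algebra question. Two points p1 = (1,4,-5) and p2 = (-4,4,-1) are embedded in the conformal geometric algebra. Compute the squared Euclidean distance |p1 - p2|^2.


p1 - p2 = (5, 0, -4)
|p1 - p2|^2 = 5^2 + 0^2 + (-4)^2
= 25 + 0 + 16
= 41


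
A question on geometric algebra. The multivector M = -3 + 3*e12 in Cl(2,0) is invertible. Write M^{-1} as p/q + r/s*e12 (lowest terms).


M = -3 + 3*e12, where e12^2 = -1.
Since M commutes with its reverse ~M = a - b*e12, M * ~M = a^2 - b^2*e12^2 = a^2 + b^2.
So M^{-1} = ~M / (a^2 + b^2) = (a - b*e12)/(a^2 + b^2).
a^2 + b^2 = 9 + 9 = 18
Scalar part = -3/18 = -1/6
Bivector coeff = -3/18 = -1/6
M^{-1} = -1/6 - 1/6*e12


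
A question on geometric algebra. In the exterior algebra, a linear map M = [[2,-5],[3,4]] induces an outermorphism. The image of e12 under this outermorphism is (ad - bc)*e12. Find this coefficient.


The outermorphism of a linear map f sends e1^e2 to f(e1)^f(e2).
f(e1) = 2*e1 + 3*e2
f(e2) = -5*e1 + 4*e2
f(e1) ^ f(e2) = (2*e1 + 3*e2) ^ (-5*e1 + 4*e2)
= 2*4*e12 + 3*(-5)*e21
= (8 - (-15))*e12
= 23*e12
Coefficient = 23


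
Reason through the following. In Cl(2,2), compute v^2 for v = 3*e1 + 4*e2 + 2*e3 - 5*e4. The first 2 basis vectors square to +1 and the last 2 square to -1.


v^2 = sum of c_i^2 * e_i^2
Positive signature terms (e_i^2 = +1): 3^2 + 4^2 = 25
Negative signature terms (e_j^2 = -1): 2^2 + (-5)^2 = 29
v^2 = 25 - 29 = -4


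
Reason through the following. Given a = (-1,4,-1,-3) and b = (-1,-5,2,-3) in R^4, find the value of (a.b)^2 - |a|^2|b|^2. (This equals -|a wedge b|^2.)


a . b = (-1)*(-1) + 4*(-5) + (-1)*2 + (-3)*(-3)
= 1 + (-20) + (-2) + 9 = -12
|a|^2 = (-1)^2 + 4^2 + (-1)^2 + (-3)^2 = 27
|b|^2 = (-1)^2 + (-5)^2 + 2^2 + (-3)^2 = 39
(a.b)^2 = (-12)^2 = 144
|a|^2 * |b|^2 = 27 * 39 = 1053
Result = 144 - 1053 = -909


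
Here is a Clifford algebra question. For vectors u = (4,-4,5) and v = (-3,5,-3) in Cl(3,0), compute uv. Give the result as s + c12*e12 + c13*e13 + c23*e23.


In Cl(3,0): e_i^2 = 1, e_ie_j = -e_je_i for i != j.
Scalar part = u . v = 4*(-3) + (-4)*5 + 5*(-3)
= -12 + (-20) + (-15) = -47
e12 coeff = 4*5 - (-4)*(-3) = 20 - 12 = 8
e13 coeff = 4*(-3) - 5*(-3) = -12 - (-15) = 3
e23 coeff = (-4)*(-3) - 5*5 = 12 - 25 = -13
uv = -47 + 8*e12 + 3*e13 - 13*e23


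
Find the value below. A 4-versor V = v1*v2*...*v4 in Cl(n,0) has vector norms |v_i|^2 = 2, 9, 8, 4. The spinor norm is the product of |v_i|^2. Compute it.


Spinor norm N(V) = |v1|^2 * |v2|^2 * ... * |v4|^2
= 2 * 9 * 8 * 4
Running product: 2, 18, 144, 576
N(V) = 576


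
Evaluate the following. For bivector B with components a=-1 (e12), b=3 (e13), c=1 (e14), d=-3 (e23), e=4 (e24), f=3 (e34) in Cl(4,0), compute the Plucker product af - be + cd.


Plucker relation: af - be + cd
a*f = (-1)*3 = -3
b*e = 3*4 = 12
c*d = 1*(-3) = -3
af - be + cd = -3 - 12 + (-3)
= -18


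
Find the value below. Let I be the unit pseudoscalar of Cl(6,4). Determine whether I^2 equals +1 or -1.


The pseudoscalar I = e1...e_n (product of all n generators) of Cl(p,q) satisfies I^2 = (-1)^(q + n(n-1)/2).
p = 6, q = 4, n = p + q = 10
n(n-1)/2 = 10 * 9 / 2 = 45
Exponent = q + n(n-1)/2 = 4 + 45 = 49
I^2 = (-1)^49 = -1


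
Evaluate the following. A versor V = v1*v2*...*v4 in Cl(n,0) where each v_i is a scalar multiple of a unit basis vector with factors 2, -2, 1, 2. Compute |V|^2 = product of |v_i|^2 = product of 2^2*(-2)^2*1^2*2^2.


Each vector v_i has |v_i|^2 = s_i^2
Squared scales: 2^2 = 4, (-2)^2 = 4, 1^2 = 1, 2^2 = 4
|V|^2 = 4 * 4 * 1 * 4
= 64


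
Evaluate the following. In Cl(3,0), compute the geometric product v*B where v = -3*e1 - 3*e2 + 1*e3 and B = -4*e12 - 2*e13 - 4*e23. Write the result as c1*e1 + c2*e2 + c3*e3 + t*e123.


vB has grade-1 (vector) and grade-3 (trivector) parts: vB = (v _| B) + (v ^ B).
Vector part <vB>_1:
  e1: -v2*b12 - v3*b13 = -(-3)*(-4) - (1)*(-2) = -10
  e2: v1*b12 - v3*b23 = (-3)*(-4) - (1)*(-4) = 16
  e3: v1*b13 + v2*b23 = (-3)*(-2) + (-3)*(-4) = 18
Trivector part <vB>_3:
  e123: v1*b23 - v2*b13 + v3*b12 = (-3)*(-4) - (-3)*(-2) + (1)*(-4) = 2
vB = -10*e1 + 16*e2 + 18*e3 + 2*e123


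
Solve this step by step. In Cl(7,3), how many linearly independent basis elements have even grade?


Even subalgebra dimension = 2^(n-1)
n = 7 + 3 = 10
2^(10 - 1) = 2^9 = 512
Verification: sum of C(10,k) for even k = 1 + 45 + 210 + 210 + 45 + 1 = 512
Result = 512


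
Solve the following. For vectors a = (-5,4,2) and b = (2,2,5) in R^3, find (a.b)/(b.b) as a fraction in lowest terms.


Projection coefficient = (a . b) / (b . b)
a . b = (-5)*2 + 4*2 + 2*5
= -10 + 8 + 10 = 8
b . b = 2^2 + 2^2 + 5^2
= 4 + 4 + 25 = 33
Coefficient = 8/33
In lowest terms: 8/33


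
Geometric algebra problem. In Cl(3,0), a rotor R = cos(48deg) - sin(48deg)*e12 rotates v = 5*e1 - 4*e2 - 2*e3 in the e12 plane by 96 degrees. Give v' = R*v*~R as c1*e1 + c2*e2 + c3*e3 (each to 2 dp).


Rotor R = cos(48deg) - sin(48deg)*e12
Rotation angle theta = 2 * 48 = 96 degrees in the e12 plane (e1 -> e2).
The component perpendicular to the plane (e3) is invariant: v'_3 = v3 = -2.00
cos(96deg) = -0.1045, sin(96deg) = 0.9945
v'_1 = v1*cos(theta) - v2*sin(theta) = 5*(-0.1045) - (-4)*0.9945 = 3.46
v'_2 = v1*sin(theta) + v2*cos(theta) = 5*0.9945 + (-4)*(-0.1045) = 5.39
v' = 3.46*e1 + 5.39*e2 - 2.00*e3


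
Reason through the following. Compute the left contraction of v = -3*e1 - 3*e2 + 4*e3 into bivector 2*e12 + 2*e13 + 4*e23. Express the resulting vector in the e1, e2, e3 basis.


Left contraction v _| B = <vB>_1 (grade-1 part of the geometric product vB).
Using e1_|e12 = e2, e2_|e12 = -e1, e1_|e13 = e3, e3_|e13 = -e1, e2_|e23 = e3, e3_|e23 = -e2:
e1 coeff: -v2*b12 - v3*b13 = -(-3)*(2) - (4)*(2) = -2
e2 coeff: v1*b12 - v3*b23 = (-3)*(2) - (4)*(4) = -22
e3 coeff: v1*b13 + v2*b23 = (-3)*(2) + (-3)*(4) = -18
v _| B = -2*e1 - 22*e2 - 18*e3


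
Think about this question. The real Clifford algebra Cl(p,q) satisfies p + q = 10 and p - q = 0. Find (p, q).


We need p + q = 10 and p - q = 0.
Adding: 2p = 10 + 0 = 10, so p = 5.
Then q = 10 - 5 = 5.
(p, q) = (5, 5)


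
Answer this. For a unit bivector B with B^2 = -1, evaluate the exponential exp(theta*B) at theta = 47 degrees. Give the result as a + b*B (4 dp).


For a unit bivector B with B^2 = -1, the exponential series gives
e^(theta*B) = cos(theta) + sin(theta)*B (the GA analogue of Euler's formula).
theta = 47 degrees = 0.820305 rad
cos(47 deg) = 0.6820
sin(47 deg) = 0.7314
exp(theta*B) = 0.6820 + 0.7314*B


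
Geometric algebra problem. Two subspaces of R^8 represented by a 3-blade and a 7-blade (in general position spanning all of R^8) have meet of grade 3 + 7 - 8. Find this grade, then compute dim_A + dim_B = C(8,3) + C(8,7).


Meet grade = grade(A) + grade(B) - n
= 3 + 7 - 8 = 2
C(8,3) = 56
C(8,7) = 8
dim_A + dim_B = 56 + 8 = 64


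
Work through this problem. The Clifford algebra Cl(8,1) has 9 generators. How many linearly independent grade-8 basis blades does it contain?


Number of grade-k basis blades in Cl(p,q) with n = p + q is C(n, k).
n = 8 + 1 = 9
C(9, 8) = 9! / (8! * 1!)
= 362880 / (40320 * 1)
= 9


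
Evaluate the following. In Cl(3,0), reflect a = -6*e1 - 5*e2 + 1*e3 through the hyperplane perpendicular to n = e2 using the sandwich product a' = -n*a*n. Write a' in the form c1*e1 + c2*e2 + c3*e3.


Reflection formula: a' = -n*a*n, with n = e2 (unit vector, n^2 = 1).
For reflection through hyperplane perp to e2:
The component along e2 flips sign, others stay.
a = (-6, -5, 1)
a' = (-6, 5, 1)
a' = -6*e1 + 5*e2 + 1*e3


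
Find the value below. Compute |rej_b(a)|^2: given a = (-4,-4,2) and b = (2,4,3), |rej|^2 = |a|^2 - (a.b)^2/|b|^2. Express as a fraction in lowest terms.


|a|^2 = (-4)^2 + (-4)^2 + 2^2 = 36
|b|^2 = 2^2 + 4^2 + 3^2 = 29
a . b = (-4)*2 + (-4)*4 + 2*3 = -18
(a.b)^2 = (-18)^2 = 324
|rej|^2 = 36 - 324/29
= (1044 - 324)/29
= 720/29
In lowest terms: 720/29


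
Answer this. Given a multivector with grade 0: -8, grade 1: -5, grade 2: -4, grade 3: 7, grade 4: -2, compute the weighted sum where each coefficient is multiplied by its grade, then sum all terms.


Grade-weighted sum = sum of grade_k * coefficient_k
0*(-8) = 0
1*(-5) = -5
2*(-4) = -8
3*7 = 21
4*(-2) = -8
Total = 0 + (-5) + (-8) + 21 + (-8) = 0


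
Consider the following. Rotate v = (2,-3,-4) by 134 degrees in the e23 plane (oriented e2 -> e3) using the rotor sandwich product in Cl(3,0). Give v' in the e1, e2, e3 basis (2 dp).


Rotor R = cos(67deg) - sin(67deg)*e23
Rotation angle theta = 2 * 67 = 134 degrees in the e23 plane (e2 -> e3).
The component perpendicular to the plane (e1) is invariant: v'_1 = v1 = 2.00
cos(134deg) = -0.6947, sin(134deg) = 0.7193
v'_2 = v2*cos(theta) - v3*sin(theta) = -3*(-0.6947) - (-4)*0.7193 = 4.96
v'_3 = v2*sin(theta) + v3*cos(theta) = -3*0.7193 + (-4)*(-0.6947) = 0.62
v' = 2.00*e1 + 4.96*e2 + 0.62*e3


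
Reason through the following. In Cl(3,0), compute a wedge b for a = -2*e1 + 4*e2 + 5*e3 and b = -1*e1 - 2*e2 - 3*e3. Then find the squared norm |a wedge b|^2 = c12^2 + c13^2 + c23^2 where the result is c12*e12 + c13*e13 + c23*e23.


a wedge b = (a1*b2 - a2*b1)*e12 + (a1*b3 - a3*b1)*e13 + (a2*b3 - a3*b2)*e23
e12 coeff: (-2)*(-2) - 4*(-1) = 4 - (-4) = 8
e13 coeff: (-2)*(-3) - 5*(-1) = 6 - (-5) = 11
e23 coeff: 4*(-3) - 5*(-2) = -12 - (-10) = -2
|a wedge b|^2 = 8^2 + 11^2 + (-2)^2
= 64 + 121 + 4
= 189


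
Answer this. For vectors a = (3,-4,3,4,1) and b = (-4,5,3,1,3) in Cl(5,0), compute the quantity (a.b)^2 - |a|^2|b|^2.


a . b = 3*(-4) + (-4)*5 + 3*3 + 4*1 + 1*3
= -12 + (-20) + 9 + 4 + 3 = -16
|a|^2 = 3^2 + (-4)^2 + 3^2 + 4^2 + 1^2 = 51
|b|^2 = (-4)^2 + 5^2 + 3^2 + 1^2 + 3^2 = 60
(a.b)^2 = (-16)^2 = 256
|a|^2 * |b|^2 = 51 * 60 = 3060
Result = 256 - 3060 = -2804


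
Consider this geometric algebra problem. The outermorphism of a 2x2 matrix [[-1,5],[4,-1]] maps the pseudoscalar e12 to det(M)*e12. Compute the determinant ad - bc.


The outermorphism of a linear map f sends e1^e2 to f(e1)^f(e2).
f(e1) = -1*e1 + 4*e2
f(e2) = 5*e1 - 1*e2
f(e1) ^ f(e2) = (-1*e1 + 4*e2) ^ (5*e1 - 1*e2)
= (-1)*(-1)*e12 + 4*5*e21
= (1 - 20)*e12
= -19*e12
Coefficient = -19


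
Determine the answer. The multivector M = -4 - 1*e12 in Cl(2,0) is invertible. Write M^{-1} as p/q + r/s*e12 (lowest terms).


M = -4 - 1*e12, where e12^2 = -1.
Since M commutes with its reverse ~M = a - b*e12, M * ~M = a^2 - b^2*e12^2 = a^2 + b^2.
So M^{-1} = ~M / (a^2 + b^2) = (a - b*e12)/(a^2 + b^2).
a^2 + b^2 = 16 + 1 = 17
Scalar part = -4/17 = -4/17
Bivector coeff = 1/17 = 1/17
M^{-1} = -4/17 + 1/17*e12


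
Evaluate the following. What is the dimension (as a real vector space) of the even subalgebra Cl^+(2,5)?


Even subalgebra dimension = 2^(n-1)
n = 2 + 5 = 7
2^(7 - 1) = 2^6 = 64
Verification: sum of C(7,k) for even k = 1 + 21 + 35 + 7 = 64
Result = 64


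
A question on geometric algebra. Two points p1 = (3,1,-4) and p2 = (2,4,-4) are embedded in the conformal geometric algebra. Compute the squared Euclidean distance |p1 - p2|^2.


p1 - p2 = (1, -3, 0)
|p1 - p2|^2 = 1^2 + (-3)^2 + 0^2
= 1 + 9 + 0
= 10


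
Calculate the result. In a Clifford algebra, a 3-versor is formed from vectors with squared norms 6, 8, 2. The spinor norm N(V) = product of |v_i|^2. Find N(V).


Spinor norm N(V) = |v1|^2 * |v2|^2 * ... * |v3|^2
= 6 * 8 * 2
Running product: 6, 48, 96
N(V) = 96


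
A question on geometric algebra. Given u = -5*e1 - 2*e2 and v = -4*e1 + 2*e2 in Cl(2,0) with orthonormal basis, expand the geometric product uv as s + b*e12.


Expand: (-5*e1 - 2*e2)(-4*e1 + 2*e2)
= (-5)*(-4)*e1e1 + (-5)*2*e1e2 + (-2)*(-4)*e2e1 + (-2)*2*e2e2
Using e1^2 = e2^2 = 1, e2e1 = -e1e2:
Scalar part s = (-5)*(-4) + (-2)*2 = 20 + (-4) = 16
Bivector part b = (-5)*2 - (-2)*(-4) = -10 - 8 = -18
uv = 16 - 18*e12


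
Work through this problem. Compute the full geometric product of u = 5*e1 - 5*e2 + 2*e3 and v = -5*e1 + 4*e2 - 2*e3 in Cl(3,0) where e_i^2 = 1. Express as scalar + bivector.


In Cl(3,0): e_i^2 = 1, e_ie_j = -e_je_i for i != j.
Scalar part = u . v = 5*(-5) + (-5)*4 + 2*(-2)
= -25 + (-20) + (-4) = -49
e12 coeff = 5*4 - (-5)*(-5) = 20 - 25 = -5
e13 coeff = 5*(-2) - 2*(-5) = -10 - (-10) = 0
e23 coeff = (-5)*(-2) - 2*4 = 10 - 8 = 2
uv = -49 - 5*e12 + 0*e13 + 2*e23


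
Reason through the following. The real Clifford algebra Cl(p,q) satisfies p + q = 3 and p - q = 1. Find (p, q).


We need p + q = 3 and p - q = 1.
Adding: 2p = 3 + 1 = 4, so p = 2.
Then q = 3 - 2 = 1.
(p, q) = (2, 1)


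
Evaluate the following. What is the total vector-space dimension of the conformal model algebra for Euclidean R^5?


The conformal model of R^5 uses Cl(6,1): the 5 Euclidean generators plus two extra orthogonal generators e+ (e+^2 = +1) and e- (e-^2 = -1), from which the null vectors e0, einf are built.
Number of generators m = 5 + 2 = 7.
dim Cl(p,q) = 2^m = 2^7 = 128


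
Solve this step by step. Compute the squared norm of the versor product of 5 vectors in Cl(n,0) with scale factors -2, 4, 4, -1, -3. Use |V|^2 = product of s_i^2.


Each vector v_i has |v_i|^2 = s_i^2
Squared scales: (-2)^2 = 4, 4^2 = 16, 4^2 = 16, (-1)^2 = 1, (-3)^2 = 9
|V|^2 = 4 * 16 * 16 * 1 * 9
= 9216


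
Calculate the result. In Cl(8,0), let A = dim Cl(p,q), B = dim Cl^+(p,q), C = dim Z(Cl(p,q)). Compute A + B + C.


n = 8 + 0 = 8
Total dim = 2^8 = 256
Even subalgebra dim = 2^7 = 128
n is even, so center dim = 1
Sum = 256 + 128 + 1 = 385


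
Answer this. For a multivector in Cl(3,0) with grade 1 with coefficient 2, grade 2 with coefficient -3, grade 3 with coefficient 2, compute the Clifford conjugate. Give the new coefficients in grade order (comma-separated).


Clifford conjugate sign for grade k: (-1)^(k(k+1)/2)
Grade 1: (-1)^(1*2/2) = (-1)^1 = -1, coeff 2 -> -2
Grade 2: (-1)^(2*3/2) = (-1)^3 = -1, coeff -3 -> 3
Grade 3: (-1)^(3*4/2) = (-1)^6 = 1, coeff 2 -> 2
Conjugated coefficients: -2, 3, 2


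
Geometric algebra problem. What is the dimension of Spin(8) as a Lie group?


Spin(n) double-covers SO(n); both have Lie algebra so(n) of dimension n(n-1)/2.
n = 8
n(n-1) = 8 * 7 = 56
dim Spin(8) = 56/2 = 28


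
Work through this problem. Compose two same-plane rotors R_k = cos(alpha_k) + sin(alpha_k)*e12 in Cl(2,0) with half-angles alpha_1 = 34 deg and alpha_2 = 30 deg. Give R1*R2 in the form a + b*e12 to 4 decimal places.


Same-plane rotors commute and their half-angles add:
R1*R2 = cos(a1 + a2) + sin(a1 + a2)*e12.
a1 + a2 = 34 + 30 = 64 deg
cos(64 deg) = 0.4384
sin(64 deg) = 0.8988
R1*R2 = 0.4384 + 0.8988*e12


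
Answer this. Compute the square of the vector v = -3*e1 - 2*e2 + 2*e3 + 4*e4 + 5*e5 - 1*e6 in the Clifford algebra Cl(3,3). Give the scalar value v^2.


v^2 = sum of c_i^2 * e_i^2
Positive signature terms (e_i^2 = +1): (-3)^2 + (-2)^2 + 2^2 = 17
Negative signature terms (e_j^2 = -1): 4^2 + 5^2 + (-1)^2 = 42
v^2 = 17 - 42 = -25


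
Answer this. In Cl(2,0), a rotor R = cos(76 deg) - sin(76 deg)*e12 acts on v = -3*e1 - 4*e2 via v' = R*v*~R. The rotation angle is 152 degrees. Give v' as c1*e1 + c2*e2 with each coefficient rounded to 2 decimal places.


Rotor R = cos(76deg) - sin(76deg)*e12
Rotation angle theta = 2 * 76 = 152 degrees
v' = R*v*~R rotates v by theta.
cos(152deg) = -0.8829, sin(152deg) = 0.4695
v'_1 = -3*cos(152deg) - (-4)*sin(152deg)
= -3*(-0.8829) - (-4)*0.4695
= 4.53
v'_2 = -3*sin(152deg) + (-4)*cos(152deg)
= -3*0.4695 + (-4)*(-0.8829)
= 2.12
v' = 4.53*e1 + 2.12*e2


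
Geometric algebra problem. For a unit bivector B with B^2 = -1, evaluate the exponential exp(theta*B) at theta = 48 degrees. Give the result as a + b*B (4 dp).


For a unit bivector B with B^2 = -1, the exponential series gives
e^(theta*B) = cos(theta) + sin(theta)*B (the GA analogue of Euler's formula).
theta = 48 degrees = 0.837758 rad
cos(48 deg) = 0.6691
sin(48 deg) = 0.7431
exp(theta*B) = 0.6691 + 0.7431*B


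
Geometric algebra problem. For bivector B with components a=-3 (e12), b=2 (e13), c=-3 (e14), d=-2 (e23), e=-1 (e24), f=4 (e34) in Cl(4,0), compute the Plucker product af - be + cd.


Plucker relation: af - be + cd
a*f = (-3)*4 = -12
b*e = 2*(-1) = -2
c*d = (-3)*(-2) = 6
af - be + cd = -12 - (-2) + 6
= -4


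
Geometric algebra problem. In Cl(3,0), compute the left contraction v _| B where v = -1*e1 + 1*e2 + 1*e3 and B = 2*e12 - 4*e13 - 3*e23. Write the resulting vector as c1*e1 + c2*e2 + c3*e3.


Left contraction v _| B = <vB>_1 (grade-1 part of the geometric product vB).
Using e1_|e12 = e2, e2_|e12 = -e1, e1_|e13 = e3, e3_|e13 = -e1, e2_|e23 = e3, e3_|e23 = -e2:
e1 coeff: -v2*b12 - v3*b13 = -(1)*(2) - (1)*(-4) = 2
e2 coeff: v1*b12 - v3*b23 = (-1)*(2) - (1)*(-3) = 1
e3 coeff: v1*b13 + v2*b23 = (-1)*(-4) + (1)*(-3) = 1
v _| B = 2*e1 + 1*e2 + 1*e3


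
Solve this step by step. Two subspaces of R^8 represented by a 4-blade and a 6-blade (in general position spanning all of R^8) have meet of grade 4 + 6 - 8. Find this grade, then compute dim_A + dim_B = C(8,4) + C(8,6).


Meet grade = grade(A) + grade(B) - n
= 4 + 6 - 8 = 2
C(8,4) = 70
C(8,6) = 28
dim_A + dim_B = 70 + 28 = 98


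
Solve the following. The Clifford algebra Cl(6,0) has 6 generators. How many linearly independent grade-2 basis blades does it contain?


Number of grade-k basis blades in Cl(p,q) with n = p + q is C(n, k).
n = 6 + 0 = 6
C(6, 2) = 6! / (2! * 4!)
= 720 / (2 * 24)
= 15


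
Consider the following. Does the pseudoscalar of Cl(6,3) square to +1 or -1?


The pseudoscalar I = e1...e_n (product of all n generators) of Cl(p,q) satisfies I^2 = (-1)^(q + n(n-1)/2).
p = 6, q = 3, n = p + q = 9
n(n-1)/2 = 9 * 8 / 2 = 36
Exponent = q + n(n-1)/2 = 3 + 36 = 39
I^2 = (-1)^39 = -1


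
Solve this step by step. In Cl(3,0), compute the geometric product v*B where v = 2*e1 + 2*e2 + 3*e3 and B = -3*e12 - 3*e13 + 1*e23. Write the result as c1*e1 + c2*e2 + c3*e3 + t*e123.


vB has grade-1 (vector) and grade-3 (trivector) parts: vB = (v _| B) + (v ^ B).
Vector part <vB>_1:
  e1: -v2*b12 - v3*b13 = -(2)*(-3) - (3)*(-3) = 15
  e2: v1*b12 - v3*b23 = (2)*(-3) - (3)*(1) = -9
  e3: v1*b13 + v2*b23 = (2)*(-3) + (2)*(1) = -4
Trivector part <vB>_3:
  e123: v1*b23 - v2*b13 + v3*b12 = (2)*(1) - (2)*(-3) + (3)*(-3) = -1
vB = 15*e1 - 9*e2 - 4*e3 - 1*e123


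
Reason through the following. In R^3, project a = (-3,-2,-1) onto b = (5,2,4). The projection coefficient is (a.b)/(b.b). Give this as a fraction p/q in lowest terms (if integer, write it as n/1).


Projection coefficient = (a . b) / (b . b)
a . b = (-3)*5 + (-2)*2 + (-1)*4
= -15 + (-4) + (-4) = -23
b . b = 5^2 + 2^2 + 4^2
= 25 + 4 + 16 = 45
Coefficient = -23/45
In lowest terms: -23/45


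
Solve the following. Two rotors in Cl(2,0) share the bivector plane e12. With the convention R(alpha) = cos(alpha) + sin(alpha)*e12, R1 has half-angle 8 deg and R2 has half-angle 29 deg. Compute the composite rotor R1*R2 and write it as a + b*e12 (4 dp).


Same-plane rotors commute and their half-angles add:
R1*R2 = cos(a1 + a2) + sin(a1 + a2)*e12.
a1 + a2 = 8 + 29 = 37 deg
cos(37 deg) = 0.7986
sin(37 deg) = 0.6018
R1*R2 = 0.7986 + 0.6018*e12


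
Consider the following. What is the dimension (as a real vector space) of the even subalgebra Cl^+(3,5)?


Even subalgebra dimension = 2^(n-1)
n = 3 + 5 = 8
2^(8 - 1) = 2^7 = 128
Verification: sum of C(8,k) for even k = 1 + 28 + 70 + 28 + 1 = 128
Result = 128


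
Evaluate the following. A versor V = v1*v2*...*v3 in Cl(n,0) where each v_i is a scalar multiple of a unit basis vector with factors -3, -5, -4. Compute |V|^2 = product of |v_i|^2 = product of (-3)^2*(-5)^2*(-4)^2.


Each vector v_i has |v_i|^2 = s_i^2
Squared scales: (-3)^2 = 9, (-5)^2 = 25, (-4)^2 = 16
|V|^2 = 9 * 25 * 16
= 3600


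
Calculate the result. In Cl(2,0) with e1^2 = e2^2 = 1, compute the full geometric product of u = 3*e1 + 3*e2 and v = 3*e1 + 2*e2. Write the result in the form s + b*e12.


Expand: (3*e1 + 3*e2)(3*e1 + 2*e2)
= 3*3*e1e1 + 3*2*e1e2 + 3*3*e2e1 + 3*2*e2e2
Using e1^2 = e2^2 = 1, e2e1 = -e1e2:
Scalar part s = 3*3 + 3*2 = 9 + 6 = 15
Bivector part b = 3*2 - 3*3 = 6 - 9 = -3
uv = 15 - 3*e12


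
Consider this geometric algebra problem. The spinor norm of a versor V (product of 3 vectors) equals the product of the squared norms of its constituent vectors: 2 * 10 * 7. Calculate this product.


Spinor norm N(V) = |v1|^2 * |v2|^2 * ... * |v3|^2
= 2 * 10 * 7
Running product: 2, 20, 140
N(V) = 140


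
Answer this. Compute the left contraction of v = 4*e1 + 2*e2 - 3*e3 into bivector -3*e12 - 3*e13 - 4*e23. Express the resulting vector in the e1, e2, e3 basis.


Left contraction v _| B = <vB>_1 (grade-1 part of the geometric product vB).
Using e1_|e12 = e2, e2_|e12 = -e1, e1_|e13 = e3, e3_|e13 = -e1, e2_|e23 = e3, e3_|e23 = -e2:
e1 coeff: -v2*b12 - v3*b13 = -(2)*(-3) - (-3)*(-3) = -3
e2 coeff: v1*b12 - v3*b23 = (4)*(-3) - (-3)*(-4) = -24
e3 coeff: v1*b13 + v2*b23 = (4)*(-3) + (2)*(-4) = -20
v _| B = -3*e1 - 24*e2 - 20*e3


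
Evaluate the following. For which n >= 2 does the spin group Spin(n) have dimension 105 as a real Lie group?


dim Spin(n) = dim so(n) = n(n-1)/2.
Solve n(n-1)/2 = 105, i.e. n^2 - n - 210 = 0.
Discriminant = 1 + 8*105 = 841
n = (1 + sqrt(841))/2 = (1 + 29)/2 = 15


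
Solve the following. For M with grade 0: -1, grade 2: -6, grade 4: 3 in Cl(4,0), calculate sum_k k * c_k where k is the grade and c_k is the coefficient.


Grade-weighted sum = sum of grade_k * coefficient_k
0*(-1) = 0
2*(-6) = -12
4*3 = 12
Total = 0 + (-12) + 12 = 0


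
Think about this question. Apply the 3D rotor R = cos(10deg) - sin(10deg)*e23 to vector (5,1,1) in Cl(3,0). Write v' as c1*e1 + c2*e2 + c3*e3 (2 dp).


Rotor R = cos(10deg) - sin(10deg)*e23
Rotation angle theta = 2 * 10 = 20 degrees in the e23 plane (e2 -> e3).
The component perpendicular to the plane (e1) is invariant: v'_1 = v1 = 5.00
cos(20deg) = 0.9397, sin(20deg) = 0.3420
v'_2 = v2*cos(theta) - v3*sin(theta) = 1*0.9397 - 1*0.3420 = 0.60
v'_3 = v2*sin(theta) + v3*cos(theta) = 1*0.3420 + 1*0.9397 = 1.28
v' = 5.00*e1 + 0.60*e2 + 1.28*e3


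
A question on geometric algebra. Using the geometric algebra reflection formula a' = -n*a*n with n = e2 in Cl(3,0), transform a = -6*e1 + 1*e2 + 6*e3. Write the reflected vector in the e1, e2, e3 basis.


Reflection formula: a' = -n*a*n, with n = e2 (unit vector, n^2 = 1).
For reflection through hyperplane perp to e2:
The component along e2 flips sign, others stay.
a = (-6, 1, 6)
a' = (-6, -1, 6)
a' = -6*e1 - 1*e2 + 6*e3


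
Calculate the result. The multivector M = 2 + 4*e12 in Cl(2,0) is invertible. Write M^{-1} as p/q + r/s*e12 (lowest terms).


M = 2 + 4*e12, where e12^2 = -1.
Since M commutes with its reverse ~M = a - b*e12, M * ~M = a^2 - b^2*e12^2 = a^2 + b^2.
So M^{-1} = ~M / (a^2 + b^2) = (a - b*e12)/(a^2 + b^2).
a^2 + b^2 = 4 + 16 = 20
Scalar part = 2/20 = 1/10
Bivector coeff = -4/20 = -1/5
M^{-1} = 1/10 - 1/5*e12


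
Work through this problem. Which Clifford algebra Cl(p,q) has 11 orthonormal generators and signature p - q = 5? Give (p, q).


We need p + q = 11 and p - q = 5.
Adding: 2p = 11 + 5 = 16, so p = 8.
Then q = 11 - 8 = 3.
(p, q) = (8, 3)


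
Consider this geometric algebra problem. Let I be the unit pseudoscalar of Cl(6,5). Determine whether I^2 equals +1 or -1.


The pseudoscalar I = e1...e_n (product of all n generators) of Cl(p,q) satisfies I^2 = (-1)^(q + n(n-1)/2).
p = 6, q = 5, n = p + q = 11
n(n-1)/2 = 11 * 10 / 2 = 55
Exponent = q + n(n-1)/2 = 5 + 55 = 60
I^2 = (-1)^60 = +1


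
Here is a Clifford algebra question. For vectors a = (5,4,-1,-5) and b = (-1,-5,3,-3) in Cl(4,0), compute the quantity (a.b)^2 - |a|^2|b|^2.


a . b = 5*(-1) + 4*(-5) + (-1)*3 + (-5)*(-3)
= -5 + (-20) + (-3) + 15 = -13
|a|^2 = 5^2 + 4^2 + (-1)^2 + (-5)^2 = 67
|b|^2 = (-1)^2 + (-5)^2 + 3^2 + (-3)^2 = 44
(a.b)^2 = (-13)^2 = 169
|a|^2 * |b|^2 = 67 * 44 = 2948
Result = 169 - 2948 = -2779


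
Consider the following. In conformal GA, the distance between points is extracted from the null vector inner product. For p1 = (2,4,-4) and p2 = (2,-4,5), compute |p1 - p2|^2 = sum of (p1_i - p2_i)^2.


p1 - p2 = (0, 8, -9)
|p1 - p2|^2 = 0^2 + 8^2 + (-9)^2
= 0 + 64 + 81
= 145


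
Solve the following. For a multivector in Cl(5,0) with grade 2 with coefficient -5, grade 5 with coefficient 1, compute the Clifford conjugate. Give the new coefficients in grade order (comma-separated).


Clifford conjugate sign for grade k: (-1)^(k(k+1)/2)
Grade 2: (-1)^(2*3/2) = (-1)^3 = -1, coeff -5 -> 5
Grade 5: (-1)^(5*6/2) = (-1)^15 = -1, coeff 1 -> -1
Conjugated coefficients: 5, -1


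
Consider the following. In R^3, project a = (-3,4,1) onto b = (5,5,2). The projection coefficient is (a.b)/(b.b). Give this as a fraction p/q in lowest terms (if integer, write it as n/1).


Projection coefficient = (a . b) / (b . b)
a . b = (-3)*5 + 4*5 + 1*2
= -15 + 20 + 2 = 7
b . b = 5^2 + 5^2 + 2^2
= 25 + 25 + 4 = 54
Coefficient = 7/54
In lowest terms: 7/54
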